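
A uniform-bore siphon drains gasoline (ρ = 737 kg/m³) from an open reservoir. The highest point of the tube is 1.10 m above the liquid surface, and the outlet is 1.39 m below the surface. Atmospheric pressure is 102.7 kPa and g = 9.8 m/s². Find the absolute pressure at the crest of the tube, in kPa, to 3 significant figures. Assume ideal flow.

P_top ≈ 84.7 kPa

From the surface to the outlet (both open to atmosphere, surface at rest): v = √(2g·h_out) = √(2·9.8·1.39) = 5.22 m/s.
With constant cross-section the crest speed equals v; applying Bernoulli from the surface up to the crest, P_top = P_atm − ½ρv² − ρg·h_top.
P_top = 102700 − ½·737·5.22² − 737·9.8·1.10 = 84700 Pa.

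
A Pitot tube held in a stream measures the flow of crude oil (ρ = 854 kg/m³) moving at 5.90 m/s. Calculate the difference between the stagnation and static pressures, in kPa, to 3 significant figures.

Bernoulli between the free stream and the stagnation point: ½ρv² = P_stag − P_static.
ΔP = ½·854·5.90² = 14900 Pa.

14.9 kPa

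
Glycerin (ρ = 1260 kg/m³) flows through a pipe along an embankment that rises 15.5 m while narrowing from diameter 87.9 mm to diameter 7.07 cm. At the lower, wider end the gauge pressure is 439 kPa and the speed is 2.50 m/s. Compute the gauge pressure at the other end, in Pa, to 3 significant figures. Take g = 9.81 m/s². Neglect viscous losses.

P₂ = 242000 Pa

Mass conservation (A₁v₁ = A₂v₂) gives v₂ = 2.50 × 60.7/39.3 = 3.86 m/s.
Energy conservation along the streamline gives P₂ = P₁ − ½ρ(v₂² − v₁²) − ρg(h₂ − h₁).
P₂ = 439000 + ½·1260·(2.50² − 3.86²) − 1260·9.81·(+15.5) = 439000 + (-5470) − (192000) = 242000 Pa.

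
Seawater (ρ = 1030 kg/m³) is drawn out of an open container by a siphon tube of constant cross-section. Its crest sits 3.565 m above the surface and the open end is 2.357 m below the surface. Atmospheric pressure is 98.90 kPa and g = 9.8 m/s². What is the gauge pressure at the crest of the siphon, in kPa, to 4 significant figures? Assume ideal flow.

P_gauge = -59.78 kPa

From the surface to the outlet (both open to atmosphere, surface at rest): v = √(2g·h_out) = √(2·9.8·2.357) = 6.797 m/s.
With constant cross-section the crest speed equals v; applying Bernoulli from the surface up to the crest, P_top = P_atm − ½ρv² − ρg·h_top.
P_top = 98900 − ½·1030·6.797² − 1030·9.8·3.565 = 39120 Pa. So P_gauge = P_top − P_atm = -59780 Pa.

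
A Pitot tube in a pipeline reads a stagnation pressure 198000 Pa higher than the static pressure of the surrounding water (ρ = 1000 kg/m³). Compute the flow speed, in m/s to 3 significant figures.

Bernoulli between the free stream and the stagnation point: ½ρv² = P_stag − P_static.
v = √(2ΔP/ρ) = √(2·198000/1000) = 19.9 m/s.

v ≈ 19.9 m/s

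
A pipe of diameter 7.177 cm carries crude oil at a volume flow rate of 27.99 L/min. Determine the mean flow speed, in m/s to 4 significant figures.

v = 0.1153 m/s

Q = 27.99 L/min = 0.0004665 m³/s.
v = Q/A = 0.0004665 / 0.004046 = 0.1153 m/s.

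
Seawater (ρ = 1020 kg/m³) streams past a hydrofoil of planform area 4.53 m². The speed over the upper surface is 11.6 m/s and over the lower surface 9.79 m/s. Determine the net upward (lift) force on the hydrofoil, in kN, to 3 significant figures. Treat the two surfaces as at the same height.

F ≈ 89.4 kN

The faster flow above has the lower pressure; Bernoulli (same height) gives ΔP = ½ρ(v_up² − v_low²).
ΔP = ½·1020·(11.6² − 9.79²) = 19700 Pa.
Lift = ΔP · A = 19700 × 4.53 = 89400 N.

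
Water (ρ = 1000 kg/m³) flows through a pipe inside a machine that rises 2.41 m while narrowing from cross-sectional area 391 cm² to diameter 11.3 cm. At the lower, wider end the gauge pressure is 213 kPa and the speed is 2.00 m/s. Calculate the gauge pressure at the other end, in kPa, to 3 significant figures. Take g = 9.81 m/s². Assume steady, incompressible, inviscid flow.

P₂ ≈ 161 kPa

Continuity gives A₁v₁ = A₂v₂, so v₂ = (391 cm²)/(100 cm²) × 2.00 m/s = 7.80 m/s.
Applying Bernoulli between the two ends and solving for P₂: P₂ = P₁ + ½ρ(v₁² − v₂²) − ρgΔh.
P₂ = 213000 + ½·1000·(2.00² − 7.80²) − 1000·9.81·(+2.41) = 213000 + (-28400) − (23600) = 161000 Pa.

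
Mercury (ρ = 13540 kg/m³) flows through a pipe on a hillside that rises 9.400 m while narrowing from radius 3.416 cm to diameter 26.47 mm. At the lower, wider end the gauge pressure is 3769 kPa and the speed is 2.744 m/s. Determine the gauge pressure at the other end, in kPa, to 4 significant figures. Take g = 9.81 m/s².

Mass conservation (A₁v₁ = A₂v₂) gives v₂ = 2.744 × 36.66/5.503 = 18.28 m/s.
Bernoulli: P₁ + ½ρv₁² + ρg h₁ = P₂ + ½ρv₂² + ρg h₂, so P₂ = P₁ + ½ρ(v₁² − v₂²) − ρg(h₂ − h₁).
P₂ = 3769000 + ½·13540·(2.744² − 18.28²) − 13540·9.81·(+9.400) = 3769000 + (-2211000) − (1249000) = 309200 Pa.

309.2 kPa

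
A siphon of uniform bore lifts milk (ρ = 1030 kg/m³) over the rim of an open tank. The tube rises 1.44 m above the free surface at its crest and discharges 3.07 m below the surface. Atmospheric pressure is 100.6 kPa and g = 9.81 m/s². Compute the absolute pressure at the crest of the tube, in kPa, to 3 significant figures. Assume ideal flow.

The outlet speed comes from Torricelli: v = √(2g·3.07) = 7.76 m/s.
The bore is uniform, so the speed at the crest is the same v. Bernoulli surface→crest: P_atm = P_top + ½ρv² + ρg·h_top.
P_top = 100600 − ½·1030·7.76² − 1030·9.81·1.44 = 55000 Pa.

P_top ≈ 55.0 kPa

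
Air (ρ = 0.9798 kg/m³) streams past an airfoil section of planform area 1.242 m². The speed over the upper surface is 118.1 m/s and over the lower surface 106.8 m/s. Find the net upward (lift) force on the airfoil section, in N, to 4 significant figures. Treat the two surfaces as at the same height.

1546 N

The faster flow above has the lower pressure; Bernoulli (same height) gives ΔP = ½ρ(v_up² − v_low²).
ΔP = ½·0.9798·(118.1² − 106.8²) = 1245 Pa.
Lift = ΔP · A = 1245 × 1.242 = 1546 N.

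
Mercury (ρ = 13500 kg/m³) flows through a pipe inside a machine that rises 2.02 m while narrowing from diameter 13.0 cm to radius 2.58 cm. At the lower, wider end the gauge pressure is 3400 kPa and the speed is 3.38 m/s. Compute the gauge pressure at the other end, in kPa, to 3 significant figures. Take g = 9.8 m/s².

103 kPa

By continuity, v₂ = v₁·A₁/A₂ = 3.38·(133/20.9) = 21.5 m/s.
Applying Bernoulli between the two ends and solving for P₂: P₂ = P₁ + ½ρ(v₁² − v₂²) − ρgΔh.
P₂ = 3400000 + ½·13500·(3.38² − 21.5²) − 13500·9.8·(+2.02) = 3400000 + (-3030000) − (267000) = 103000 Pa.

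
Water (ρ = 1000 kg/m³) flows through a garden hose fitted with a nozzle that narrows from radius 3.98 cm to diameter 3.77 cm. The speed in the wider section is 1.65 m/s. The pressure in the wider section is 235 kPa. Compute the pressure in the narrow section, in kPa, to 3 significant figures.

209 kPa

Continuity gives A₁v₁ = A₂v₂, so v₂ = (49.8 cm²)/(11.2 cm²) × 1.65 m/s = 7.36 m/s.
The pipe is horizontal, so Bernoulli reduces to P₁ + ½ρv₁² = P₂ + ½ρv₂².
P₂ = P₁ − ½ρ(v₂² − v₁²) = 235000 − ½·1000·(7.36² − 1.65²) = 235000 − 25700 = 209000 Pa.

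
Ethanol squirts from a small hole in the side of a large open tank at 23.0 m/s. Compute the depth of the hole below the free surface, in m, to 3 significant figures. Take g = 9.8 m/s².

h ≈ 27.0 m

For a small hole in a large open tank, ½v² = gh, giving h = v²/(2g).
h = 23.0²/(2·9.8) = 529/19.60 = 27.0 m.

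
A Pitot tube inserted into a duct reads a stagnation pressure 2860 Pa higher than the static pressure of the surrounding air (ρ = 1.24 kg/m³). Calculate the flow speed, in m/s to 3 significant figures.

v = 67.9 m/s

The dynamic pressure equals the rise in static pressure at the stagnation point: ΔP = ½ρv².
v = √(2ΔP/ρ) = √(2·2860/1.24) = 67.9 m/s.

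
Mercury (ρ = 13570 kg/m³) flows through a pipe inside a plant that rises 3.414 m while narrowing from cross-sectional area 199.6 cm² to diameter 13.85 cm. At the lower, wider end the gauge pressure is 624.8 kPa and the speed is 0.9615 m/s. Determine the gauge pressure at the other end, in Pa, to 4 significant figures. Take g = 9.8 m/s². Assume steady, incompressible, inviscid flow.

166000 Pa

Mass conservation (A₁v₁ = A₂v₂) gives v₂ = 0.9615 × 199.6/150.7 = 1.274 m/s.
Bernoulli: P₁ + ½ρv₁² + ρg h₁ = P₂ + ½ρv₂² + ρg h₂, so P₂ = P₁ + ½ρ(v₁² − v₂²) − ρg(h₂ − h₁).
P₂ = 624800 + ½·13570·(0.9615² − 1.274²) − 13570·9.8·(+3.414) = 624800 + (-4737) − (454000) = 166000 Pa.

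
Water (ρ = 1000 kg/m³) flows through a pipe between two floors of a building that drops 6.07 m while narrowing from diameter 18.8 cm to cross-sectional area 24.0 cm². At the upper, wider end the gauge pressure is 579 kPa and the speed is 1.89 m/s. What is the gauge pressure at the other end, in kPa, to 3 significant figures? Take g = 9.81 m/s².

The volume flow rate is constant, so v₂ = (A₁/A₂)v₁ = (278/24.0)·1.89 = 21.9 m/s.
Applying Bernoulli between the two ends and solving for P₂: P₂ = P₁ + ½ρ(v₁² − v₂²) − ρgΔh.
P₂ = 579000 + ½·1000·(1.89² − 21.9²) − 1000·9.81·(−6.07) = 579000 + (-237000) − (-59500) = 401000 Pa.

P₂ ≈ 401 kPa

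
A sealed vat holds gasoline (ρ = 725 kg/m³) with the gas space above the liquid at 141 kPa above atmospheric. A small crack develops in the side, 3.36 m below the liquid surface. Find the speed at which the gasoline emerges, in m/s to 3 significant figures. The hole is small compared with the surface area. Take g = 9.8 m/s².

Take point 1 at the surface (v₁ ≈ 0) and point 2 at the hole (at atmospheric pressure). Bernoulli: P₁ + ρg h = P_atm + ½ρv₂².
With P₁ − P_atm = 141000 Pa, v₂ = √(2gh + 2ΔP/ρ) = √(2·9.8·3.36 + 2·141000/725) = 21.3 m/s.

v ≈ 21.3 m/s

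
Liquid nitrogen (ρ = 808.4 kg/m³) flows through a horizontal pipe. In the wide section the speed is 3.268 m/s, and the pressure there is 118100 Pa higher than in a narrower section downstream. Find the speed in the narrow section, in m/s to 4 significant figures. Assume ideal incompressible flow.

v₂ ≈ 17.40 m/s

Horizontal Bernoulli: P₁ + ½ρv₁² = P₂ + ½ρv₂², so v₂² = v₁² + 2(P₁ − P₂)/ρ.
v₂ = √(3.268² + 2·118100/808.4) = √(10.68 + 292.2) = 17.40 m/s.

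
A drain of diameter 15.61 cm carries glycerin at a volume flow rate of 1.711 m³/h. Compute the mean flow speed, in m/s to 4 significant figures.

Q = 1.711 m³/h = 0.0004753 m³/s.
v = Q/A = 0.0004753 / 0.01914 = 0.02483 m/s.

v = 0.02483 m/s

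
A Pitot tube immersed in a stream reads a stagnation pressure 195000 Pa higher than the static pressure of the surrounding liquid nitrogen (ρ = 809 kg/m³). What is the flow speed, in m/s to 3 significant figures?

The dynamic pressure equals the rise in static pressure at the stagnation point: ΔP = ½ρv².
v = √(2ΔP/ρ) = √(2·195000/809) = 22.0 m/s.

22.0 m/s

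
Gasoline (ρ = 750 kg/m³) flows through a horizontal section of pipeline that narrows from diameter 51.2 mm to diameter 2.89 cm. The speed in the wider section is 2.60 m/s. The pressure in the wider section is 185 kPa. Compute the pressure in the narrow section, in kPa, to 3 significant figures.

P₂ ≈ 163 kPa

Continuity gives A₁v₁ = A₂v₂, so v₂ = (20.6 cm²)/(6.56 cm²) × 2.60 m/s = 8.16 m/s.
Bernoulli (h₁ = h₂): P₁ − P₂ = ½ρ(v₂² − v₁²).
P₂ = P₁ − ½ρ(v₂² − v₁²) = 185000 − ½·750·(8.16² − 2.60²) = 185000 − 22400 = 163000 Pa.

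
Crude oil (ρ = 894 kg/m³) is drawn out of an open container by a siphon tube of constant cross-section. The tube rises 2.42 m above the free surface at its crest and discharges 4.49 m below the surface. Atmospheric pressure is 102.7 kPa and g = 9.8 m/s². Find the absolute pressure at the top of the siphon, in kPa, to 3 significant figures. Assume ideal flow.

The outlet speed comes from Torricelli: v = √(2g·4.49) = 9.38 m/s.
Continuity keeps v the same throughout the tube; from surface to crest, P_atm + 0 = P_top + ½ρv² + ρg·h_top.
P_top = 102700 − ½·894·9.38² − 894·9.8·2.42 = 42200 Pa.

42.2 kPa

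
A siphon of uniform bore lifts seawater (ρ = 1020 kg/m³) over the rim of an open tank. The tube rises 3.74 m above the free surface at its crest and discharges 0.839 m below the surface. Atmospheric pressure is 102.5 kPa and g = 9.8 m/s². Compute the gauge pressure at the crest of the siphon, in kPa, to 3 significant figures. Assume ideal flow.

The outlet speed comes from Torricelli: v = √(2g·0.839) = 4.06 m/s.
Continuity keeps v the same throughout the tube; from surface to crest, P_atm + 0 = P_top + ½ρv² + ρg·h_top.
P_top = 102500 − ½·1020·4.06² − 1020·9.8·3.74 = 56700 Pa. So P_gauge = P_top − P_atm = -45800 Pa.

-45.8 kPa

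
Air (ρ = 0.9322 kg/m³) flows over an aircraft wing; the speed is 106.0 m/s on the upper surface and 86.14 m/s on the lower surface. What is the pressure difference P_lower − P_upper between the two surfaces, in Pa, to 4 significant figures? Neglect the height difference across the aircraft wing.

ΔP ≈ 1779 Pa

Bernoulli (same height): P_lower − P_upper = ½ρ(v_upper² − v_lower²).
ΔP = ½·0.9322·(106.0² − 86.14²) = 1779 Pa.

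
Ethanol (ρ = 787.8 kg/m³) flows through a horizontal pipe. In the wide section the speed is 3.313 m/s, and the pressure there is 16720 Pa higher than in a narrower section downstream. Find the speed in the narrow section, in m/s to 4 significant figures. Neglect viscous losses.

v₂ ≈ 7.309 m/s

Along the level pipe P + ½ρv² is conserved, hence v₂² = v₁² + 2(P₁ − P₂)/ρ.
v₂ = √(3.313² + 2·16720/787.8) = √(10.98 + 42.45) = 7.309 m/s.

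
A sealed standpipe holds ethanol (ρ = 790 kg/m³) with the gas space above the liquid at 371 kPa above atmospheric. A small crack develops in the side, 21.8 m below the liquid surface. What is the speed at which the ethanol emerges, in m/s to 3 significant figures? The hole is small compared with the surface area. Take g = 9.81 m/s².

v ≈ 37.0 m/s

Take point 1 at the surface (v₁ ≈ 0) and point 2 at the hole (at atmospheric pressure). Bernoulli: P₁ + ρg h = P_atm + ½ρv₂².
With P₁ − P_atm = 371000 Pa, v₂ = √(2gh + 2ΔP/ρ) = √(2·9.81·21.8 + 2·371000/790) = 37.0 m/s.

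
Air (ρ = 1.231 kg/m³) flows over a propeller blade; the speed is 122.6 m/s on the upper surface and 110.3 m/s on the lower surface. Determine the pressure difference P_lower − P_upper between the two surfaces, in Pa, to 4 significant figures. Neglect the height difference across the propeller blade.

ΔP = 1763 Pa

Bernoulli (same height): P_lower − P_upper = ½ρ(v_upper² − v_lower²).
ΔP = ½·1.231·(122.6² − 110.3²) = 1763 Pa.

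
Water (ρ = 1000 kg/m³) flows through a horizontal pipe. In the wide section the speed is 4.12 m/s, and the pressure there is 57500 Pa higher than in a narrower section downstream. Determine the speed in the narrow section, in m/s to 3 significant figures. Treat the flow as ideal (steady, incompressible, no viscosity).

v₂ ≈ 11.5 m/s

Along the level pipe P + ½ρv² is conserved, hence v₂² = v₁² + 2(P₁ − P₂)/ρ.
v₂ = √(4.12² + 2·57500/1000) = √(17.0 + 115) = 11.5 m/s.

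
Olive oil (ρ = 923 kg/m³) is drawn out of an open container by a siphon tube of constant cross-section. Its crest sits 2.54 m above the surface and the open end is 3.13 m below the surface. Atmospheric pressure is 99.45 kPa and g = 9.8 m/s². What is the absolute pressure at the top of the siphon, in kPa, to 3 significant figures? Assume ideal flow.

Bernoulli surface→outlet gives ½v² = g·h_out, so v = √(2·9.8·3.13) = 7.83 m/s.
With constant cross-section the crest speed equals v; applying Bernoulli from the surface up to the crest, P_top = P_atm − ½ρv² − ρg·h_top.
P_top = 99450 − ½·923·7.83² − 923·9.8·2.54 = 48200 Pa.

P_top ≈ 48.2 kPa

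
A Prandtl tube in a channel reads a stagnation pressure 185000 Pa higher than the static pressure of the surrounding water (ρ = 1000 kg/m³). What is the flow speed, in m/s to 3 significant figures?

v = 19.2 m/s

The dynamic pressure equals the rise in static pressure at the stagnation point: ΔP = ½ρv².
v = √(2ΔP/ρ) = √(2·185000/1000) = 19.2 m/s.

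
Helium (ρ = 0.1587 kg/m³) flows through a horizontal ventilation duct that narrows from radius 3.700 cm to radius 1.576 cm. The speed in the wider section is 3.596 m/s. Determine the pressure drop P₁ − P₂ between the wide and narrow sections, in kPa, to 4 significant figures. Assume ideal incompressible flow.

ΔP ≈ 0.03015 kPa

By continuity, v₂ = v₁·A₁/A₂ = 3.596·(43.01/7.803) = 19.82 m/s.
Along the horizontal streamline, P + ½ρv² is constant.
P₁ − P₂ = ½·0.1587·(19.82² − 3.596²) = ½·0.1587·379.9 = 30.15 Pa.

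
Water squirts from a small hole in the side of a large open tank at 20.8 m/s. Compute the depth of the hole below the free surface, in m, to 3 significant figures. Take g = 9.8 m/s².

For a small hole in a large open tank, ½v² = gh, giving h = v²/(2g).
h = 20.8²/(2·9.8) = 433/19.60 = 22.1 m.

h ≈ 22.1 m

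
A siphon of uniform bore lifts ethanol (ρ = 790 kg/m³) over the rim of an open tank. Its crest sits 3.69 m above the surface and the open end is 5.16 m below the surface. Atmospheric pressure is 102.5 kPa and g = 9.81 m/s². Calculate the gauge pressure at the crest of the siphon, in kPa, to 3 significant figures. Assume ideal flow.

P_gauge ≈ -68.6 kPa

The outlet speed comes from Torricelli: v = √(2g·5.16) = 10.1 m/s.
With constant cross-section the crest speed equals v; applying Bernoulli from the surface up to the crest, P_top = P_atm − ½ρv² − ρg·h_top.
P_top = 102500 − ½·790·10.1² − 790·9.81·3.69 = 33900 Pa. So P_gauge = P_top − P_atm = -68600 Pa.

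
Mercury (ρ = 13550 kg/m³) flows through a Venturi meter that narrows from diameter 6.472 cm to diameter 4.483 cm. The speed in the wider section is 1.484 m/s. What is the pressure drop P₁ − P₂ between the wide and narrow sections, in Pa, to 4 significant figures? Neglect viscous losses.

The volume flow rate is constant, so v₂ = (A₁/A₂)v₁ = (32.90/15.78)·1.484 = 3.093 m/s.
With no height change, Bernoulli's equation is P₁ + ½ρv₁² = P₂ + ½ρv₂².
P₁ − P₂ = ½·13550·(3.093² − 1.484²) = ½·13550·7.364 = 49890 Pa.

49890 Pa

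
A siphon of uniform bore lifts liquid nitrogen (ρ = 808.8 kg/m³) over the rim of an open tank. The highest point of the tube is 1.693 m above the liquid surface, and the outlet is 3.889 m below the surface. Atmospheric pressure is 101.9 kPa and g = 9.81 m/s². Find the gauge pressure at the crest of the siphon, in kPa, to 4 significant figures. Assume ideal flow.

P_gauge ≈ -44.29 kPa

The outlet speed comes from Torricelli: v = √(2g·3.889) = 8.735 m/s.
Continuity keeps v the same throughout the tube; from surface to crest, P_atm + 0 = P_top + ½ρv² + ρg·h_top.
P_top = 101900 − ½·808.8·8.735² − 808.8·9.81·1.693 = 57610 Pa. So P_gauge = P_top − P_atm = -44290 Pa.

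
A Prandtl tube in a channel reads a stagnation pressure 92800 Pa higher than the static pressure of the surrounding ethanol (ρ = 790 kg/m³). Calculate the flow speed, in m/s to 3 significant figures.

At the stagnation point the flow is brought to rest, so Bernoulli gives P_stag − P_static = ½ρv².
v = √(2ΔP/ρ) = √(2·92800/790) = 15.3 m/s.

v = 15.3 m/s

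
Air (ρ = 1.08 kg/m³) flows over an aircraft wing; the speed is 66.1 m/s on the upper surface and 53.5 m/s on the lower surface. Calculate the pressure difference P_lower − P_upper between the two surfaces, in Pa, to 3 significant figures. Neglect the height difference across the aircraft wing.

ΔP ≈ 814 Pa

With negligible Δh, P + ½ρv² is constant, so P_low − P_up = ½ρ(v_up² − v_low²).
ΔP = ½·1.08·(66.1² − 53.5²) = 814 Pa.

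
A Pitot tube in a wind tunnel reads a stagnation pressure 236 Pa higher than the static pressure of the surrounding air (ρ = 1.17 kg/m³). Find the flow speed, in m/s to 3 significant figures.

v = 20.1 m/s

Bernoulli between the free stream and the stagnation point: ½ρv² = P_stag − P_static.
v = √(2ΔP/ρ) = √(2·236/1.17) = 20.1 m/s.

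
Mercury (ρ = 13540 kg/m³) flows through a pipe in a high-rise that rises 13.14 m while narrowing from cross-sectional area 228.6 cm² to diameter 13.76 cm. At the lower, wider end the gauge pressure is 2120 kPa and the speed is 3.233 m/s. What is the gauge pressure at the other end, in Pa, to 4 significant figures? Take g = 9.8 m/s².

P₂ ≈ 280000 Pa

Mass conservation (A₁v₁ = A₂v₂) gives v₂ = 3.233 × 228.6/148.7 = 4.970 m/s.
Energy conservation along the streamline gives P₂ = P₁ − ½ρ(v₂² − v₁²) − ρg(h₂ − h₁).
P₂ = 2120000 + ½·13540·(3.233² − 4.970²) − 13540·9.8·(+13.14) = 2120000 + (-96460) − (1744000) = 280000 Pa.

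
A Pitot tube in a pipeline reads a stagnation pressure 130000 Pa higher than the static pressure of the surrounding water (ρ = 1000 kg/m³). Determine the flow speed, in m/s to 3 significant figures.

16.1 m/s

Bernoulli between the free stream and the stagnation point: ½ρv² = P_stag − P_static.
v = √(2ΔP/ρ) = √(2·130000/1000) = 16.1 m/s.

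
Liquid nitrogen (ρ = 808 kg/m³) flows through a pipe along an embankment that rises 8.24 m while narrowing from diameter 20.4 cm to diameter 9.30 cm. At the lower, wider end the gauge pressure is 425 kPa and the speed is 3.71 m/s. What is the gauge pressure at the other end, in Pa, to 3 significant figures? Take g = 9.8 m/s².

237000 Pa

The volume flow rate is constant, so v₂ = (A₁/A₂)v₁ = (327/67.9)·3.71 = 17.9 m/s.
Bernoulli: P₁ + ½ρv₁² + ρg h₁ = P₂ + ½ρv₂² + ρg h₂, so P₂ = P₁ + ½ρ(v₁² − v₂²) − ρg(h₂ − h₁).
P₂ = 425000 + ½·808·(3.71² − 17.9²) − 808·9.8·(+8.24) = 425000 + (-123000) − (65200) = 237000 Pa.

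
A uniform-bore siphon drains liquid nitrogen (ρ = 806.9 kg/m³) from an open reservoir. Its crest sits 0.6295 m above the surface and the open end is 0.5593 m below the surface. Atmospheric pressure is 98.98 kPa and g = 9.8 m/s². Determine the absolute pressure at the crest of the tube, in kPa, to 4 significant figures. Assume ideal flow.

P_top ≈ 89.58 kPa

Bernoulli surface→outlet gives ½v² = g·h_out, so v = √(2·9.8·0.5593) = 3.311 m/s.
With constant cross-section the crest speed equals v; applying Bernoulli from the surface up to the crest, P_top = P_atm − ½ρv² − ρg·h_top.
P_top = 98980 − ½·806.9·3.311² − 806.9·9.8·0.6295 = 89580 Pa.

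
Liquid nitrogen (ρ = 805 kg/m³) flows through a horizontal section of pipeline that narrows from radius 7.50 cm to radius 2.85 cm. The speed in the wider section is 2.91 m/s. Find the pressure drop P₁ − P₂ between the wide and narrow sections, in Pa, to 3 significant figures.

ΔP ≈ 160000 Pa

By continuity, v₂ = v₁·A₁/A₂ = 2.91·(177/25.5) = 20.2 m/s.
Along the horizontal streamline, P + ½ρv² is constant.
P₁ − P₂ = ½·805·(20.2² − 2.91²) = ½·805·398 = 160000 Pa.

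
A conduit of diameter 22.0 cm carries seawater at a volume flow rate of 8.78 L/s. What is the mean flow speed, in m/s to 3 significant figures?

v ≈ 0.231 m/s

Q = 8.78 L/s = 0.00878 m³/s.
v = Q/A = 0.00878 / 0.0380 = 0.231 m/s.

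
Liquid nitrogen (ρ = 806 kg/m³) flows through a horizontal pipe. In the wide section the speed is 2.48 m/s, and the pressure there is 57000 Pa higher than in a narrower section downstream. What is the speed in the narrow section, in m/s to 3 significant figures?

12.1 m/s

Along the level pipe P + ½ρv² is conserved, hence v₂² = v₁² + 2(P₁ − P₂)/ρ.
v₂ = √(2.48² + 2·57000/806) = √(6.15 + 141) = 12.1 m/s.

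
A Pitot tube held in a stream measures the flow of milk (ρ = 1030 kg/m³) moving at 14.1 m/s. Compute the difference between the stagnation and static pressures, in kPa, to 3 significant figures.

The dynamic pressure equals the rise in static pressure at the stagnation point: ΔP = ½ρv².
ΔP = ½·1030·14.1² = 102000 Pa.

ΔP ≈ 102 kPa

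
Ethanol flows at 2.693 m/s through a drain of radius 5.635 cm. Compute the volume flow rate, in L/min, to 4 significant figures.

Q = 1612 L/min

Q = A·v = 0.009976 m² × 2.693 m/s = 0.02686 m³/s.
Converting: 0.02686 m³/s × 60000 = 1612 L/min.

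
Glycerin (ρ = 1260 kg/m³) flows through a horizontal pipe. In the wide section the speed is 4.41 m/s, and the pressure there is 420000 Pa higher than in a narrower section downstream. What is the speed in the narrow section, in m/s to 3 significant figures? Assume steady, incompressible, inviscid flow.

v₂ = 26.2 m/s

Along the level pipe P + ½ρv² is conserved, hence v₂² = v₁² + 2(P₁ − P₂)/ρ.
v₂ = √(4.41² + 2·420000/1260) = √(19.4 + 667) = 26.2 m/s.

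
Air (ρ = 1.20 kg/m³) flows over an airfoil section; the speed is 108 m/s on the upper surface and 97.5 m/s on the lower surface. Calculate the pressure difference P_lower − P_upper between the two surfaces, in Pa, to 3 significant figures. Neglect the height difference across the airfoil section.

The pressure is lower where the speed is higher: ΔP = ½ρ(v_up² − v_low²).
ΔP = ½·1.20·(108² − 97.5²) = 1290 Pa.

ΔP ≈ 1290 Pa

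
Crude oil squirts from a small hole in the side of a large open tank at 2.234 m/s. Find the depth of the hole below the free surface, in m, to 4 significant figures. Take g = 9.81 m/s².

For a small hole in a large open tank, ½v² = gh, giving h = v²/(2g).
h = 2.234²/(2·9.81) = 4.991/19.62 = 0.2544 m.

h ≈ 0.2544 m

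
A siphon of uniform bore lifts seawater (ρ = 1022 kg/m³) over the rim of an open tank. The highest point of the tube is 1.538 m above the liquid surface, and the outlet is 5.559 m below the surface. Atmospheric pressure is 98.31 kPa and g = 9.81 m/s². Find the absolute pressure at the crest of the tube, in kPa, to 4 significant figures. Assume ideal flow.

The outlet speed comes from Torricelli: v = √(2g·5.559) = 10.44 m/s.
The bore is uniform, so the speed at the crest is the same v. Bernoulli surface→crest: P_atm = P_top + ½ρv² + ρg·h_top.
P_top = 98310 − ½·1022·10.44² − 1022·9.81·1.538 = 27160 Pa.

P_top ≈ 27.16 kPa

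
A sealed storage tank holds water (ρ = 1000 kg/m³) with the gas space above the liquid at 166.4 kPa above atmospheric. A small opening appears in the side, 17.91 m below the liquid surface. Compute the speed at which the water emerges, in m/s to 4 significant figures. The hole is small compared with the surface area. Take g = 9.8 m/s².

v ≈ 26.15 m/s

Take point 1 at the surface (v₁ ≈ 0) and point 2 at the hole (at atmospheric pressure). Bernoulli: P₁ + ρg h = P_atm + ½ρv₂².
With P₁ − P_atm = 166400 Pa, v₂ = √(2gh + 2ΔP/ρ) = √(2·9.8·17.91 + 2·166400/1000) = 26.15 m/s.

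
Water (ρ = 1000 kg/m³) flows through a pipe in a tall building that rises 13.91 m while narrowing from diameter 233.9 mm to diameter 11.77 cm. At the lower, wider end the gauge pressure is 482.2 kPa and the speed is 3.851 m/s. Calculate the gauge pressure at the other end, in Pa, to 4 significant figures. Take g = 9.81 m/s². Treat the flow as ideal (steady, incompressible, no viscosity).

P₂ ≈ 237500 Pa

Mass conservation (A₁v₁ = A₂v₂) gives v₂ = 3.851 × 429.7/108.8 = 15.21 m/s.
Bernoulli: P₁ + ½ρv₁² + ρg h₁ = P₂ + ½ρv₂² + ρg h₂, so P₂ = P₁ + ½ρ(v₁² − v₂²) − ρg(h₂ − h₁).
P₂ = 482200 + ½·1000·(3.851² − 15.21²) − 1000·9.81·(+13.91) = 482200 + (-108200) − (136500) = 237500 Pa.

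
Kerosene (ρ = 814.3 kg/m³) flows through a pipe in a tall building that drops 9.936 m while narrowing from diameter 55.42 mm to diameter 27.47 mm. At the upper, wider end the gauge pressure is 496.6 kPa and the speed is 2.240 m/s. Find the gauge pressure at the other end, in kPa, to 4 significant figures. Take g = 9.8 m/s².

P₂ ≈ 544.1 kPa

Mass conservation (A₁v₁ = A₂v₂) gives v₂ = 2.240 × 24.12/5.927 = 9.117 m/s.
Energy conservation along the streamline gives P₂ = P₁ − ½ρ(v₂² − v₁²) − ρg(h₂ − h₁).
P₂ = 496600 + ½·814.3·(2.240² − 9.117²) − 814.3·9.8·(−9.936) = 496600 + (-31800) − (-79290) = 544100 Pa.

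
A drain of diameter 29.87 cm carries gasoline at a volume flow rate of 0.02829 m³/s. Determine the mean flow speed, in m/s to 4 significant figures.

v ≈ 0.4037 m/s

Q = 0.02829 m³/s = 0.02829 m³/s.
v = Q/A = 0.02829 / 0.07007 = 0.4037 m/s.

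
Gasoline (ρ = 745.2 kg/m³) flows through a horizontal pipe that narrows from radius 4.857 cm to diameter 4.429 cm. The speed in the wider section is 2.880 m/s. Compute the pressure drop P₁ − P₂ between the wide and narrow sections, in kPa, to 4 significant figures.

68.42 kPa

The volume flow rate is constant, so v₂ = (A₁/A₂)v₁ = (74.11/15.41)·2.880 = 13.85 m/s.
Along the horizontal streamline, P + ½ρv² is constant.
P₁ − P₂ = ½·745.2·(13.85² − 2.880²) = ½·745.2·183.6 = 68420 Pa.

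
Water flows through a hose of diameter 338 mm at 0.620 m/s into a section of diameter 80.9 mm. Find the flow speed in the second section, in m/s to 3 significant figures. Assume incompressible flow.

Continuity gives A₁v₁ = A₂v₂, so v₂ = (897 cm²)/(51.4 cm²) × 0.620 m/s = 10.8 m/s.

v₂ = 10.8 m/s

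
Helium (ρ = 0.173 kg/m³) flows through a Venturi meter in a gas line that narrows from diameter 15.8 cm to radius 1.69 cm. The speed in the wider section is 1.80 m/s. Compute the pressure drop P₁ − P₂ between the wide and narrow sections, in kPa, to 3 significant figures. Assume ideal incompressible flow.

ΔP ≈ 0.134 kPa

Continuity gives A₁v₁ = A₂v₂, so v₂ = (196 cm²)/(8.97 cm²) × 1.80 m/s = 39.3 m/s.
The pipe is horizontal, so Bernoulli reduces to P₁ + ½ρv₁² = P₂ + ½ρv₂².
P₁ − P₂ = ½·0.173·(39.3² − 1.80²) = ½·0.173·1540 = 134 Pa.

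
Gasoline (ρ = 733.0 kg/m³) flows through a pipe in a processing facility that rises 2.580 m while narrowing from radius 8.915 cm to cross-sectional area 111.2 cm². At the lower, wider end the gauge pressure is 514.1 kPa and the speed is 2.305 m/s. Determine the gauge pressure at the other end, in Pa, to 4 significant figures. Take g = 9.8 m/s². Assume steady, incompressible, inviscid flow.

The volume flow rate is constant, so v₂ = (A₁/A₂)v₁ = (249.7/111.2)·2.305 = 5.176 m/s.
Bernoulli: P₁ + ½ρv₁² + ρg h₁ = P₂ + ½ρv₂² + ρg h₂, so P₂ = P₁ + ½ρ(v₁² − v₂²) − ρg(h₂ − h₁).
P₂ = 514100 + ½·733.0·(2.305² − 5.176²) − 733.0·9.8·(+2.580) = 514100 + (-7870) − (18530) = 487700 Pa.

P₂ ≈ 487700 Pa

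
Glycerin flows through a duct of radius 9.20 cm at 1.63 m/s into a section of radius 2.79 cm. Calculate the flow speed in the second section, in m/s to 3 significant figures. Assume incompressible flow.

v₂ = 17.7 m/s

Mass conservation (A₁v₁ = A₂v₂) gives v₂ = 1.63 × 266/24.5 = 17.7 m/s.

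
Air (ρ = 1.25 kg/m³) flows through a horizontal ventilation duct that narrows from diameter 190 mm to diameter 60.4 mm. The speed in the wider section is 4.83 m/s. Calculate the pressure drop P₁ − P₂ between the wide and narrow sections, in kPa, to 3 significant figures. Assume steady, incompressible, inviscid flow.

By continuity, v₂ = v₁·A₁/A₂ = 4.83·(284/28.7) = 47.8 m/s.
Along the horizontal streamline, P + ½ρv² is constant.
P₁ − P₂ = ½·1.25·(47.8² − 4.83²) = ½·1.25·2260 = 1410 Pa.

1.41 kPa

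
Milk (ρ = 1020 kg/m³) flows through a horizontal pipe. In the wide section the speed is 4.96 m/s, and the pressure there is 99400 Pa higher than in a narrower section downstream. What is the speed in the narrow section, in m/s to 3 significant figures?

v₂ ≈ 14.8 m/s

Along the level pipe P + ½ρv² is conserved, hence v₂² = v₁² + 2(P₁ − P₂)/ρ.
v₂ = √(4.96² + 2·99400/1020) = √(24.6 + 195) = 14.8 m/s.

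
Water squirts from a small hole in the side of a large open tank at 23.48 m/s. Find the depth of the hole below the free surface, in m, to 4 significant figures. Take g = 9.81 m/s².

Torricelli: v = √(2gh), so h = v²/(2g).
h = 23.48²/(2·9.81) = 551.3/19.62 = 28.10 m.

h ≈ 28.10 m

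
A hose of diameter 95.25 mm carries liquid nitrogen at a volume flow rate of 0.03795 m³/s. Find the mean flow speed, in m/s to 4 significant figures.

Q = 0.03795 m³/s = 0.03795 m³/s.
v = Q/A = 0.03795 / 0.007126 = 5.326 m/s.

v ≈ 5.326 m/s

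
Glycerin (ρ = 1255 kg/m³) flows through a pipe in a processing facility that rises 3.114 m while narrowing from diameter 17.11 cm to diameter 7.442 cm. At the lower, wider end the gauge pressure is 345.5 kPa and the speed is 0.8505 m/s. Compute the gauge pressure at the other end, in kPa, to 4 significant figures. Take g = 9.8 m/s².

Mass conservation (A₁v₁ = A₂v₂) gives v₂ = 0.8505 × 229.9/43.50 = 4.496 m/s.
Energy conservation along the streamline gives P₂ = P₁ − ½ρ(v₂² − v₁²) − ρg(h₂ − h₁).
P₂ = 345500 + ½·1255·(0.8505² − 4.496²) − 1255·9.8·(+3.114) = 345500 + (-12230) − (38300) = 295000 Pa.

P₂ ≈ 295.0 kPa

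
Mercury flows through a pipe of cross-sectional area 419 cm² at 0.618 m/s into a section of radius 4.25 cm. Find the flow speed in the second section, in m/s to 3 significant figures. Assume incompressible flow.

4.56 m/s

The volume flow rate is constant, so v₂ = (A₁/A₂)v₁ = (419/56.7)·0.618 = 4.56 m/s.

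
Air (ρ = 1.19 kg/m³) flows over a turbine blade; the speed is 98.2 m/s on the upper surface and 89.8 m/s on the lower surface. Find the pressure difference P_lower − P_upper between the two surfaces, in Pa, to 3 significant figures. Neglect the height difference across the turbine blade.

Bernoulli (same height): P_lower − P_upper = ½ρ(v_upper² − v_lower²).
ΔP = ½·1.19·(98.2² − 89.8²) = 940 Pa.

ΔP ≈ 940 Pa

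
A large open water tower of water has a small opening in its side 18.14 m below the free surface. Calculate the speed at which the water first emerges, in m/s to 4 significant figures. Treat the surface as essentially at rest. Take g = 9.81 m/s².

v ≈ 18.87 m/s

With the surface at rest and both surface and jet at atmospheric pressure, Bernoulli gives ρg h = ½ρv², so v = √(2gh) = √(2·9.81·18.14) = 18.87 m/s.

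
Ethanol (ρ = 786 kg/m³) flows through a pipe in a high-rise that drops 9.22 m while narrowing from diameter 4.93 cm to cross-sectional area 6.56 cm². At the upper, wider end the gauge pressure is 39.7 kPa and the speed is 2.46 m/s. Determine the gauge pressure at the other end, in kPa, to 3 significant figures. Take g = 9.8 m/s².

By continuity, v₂ = v₁·A₁/A₂ = 2.46·(19.1/6.56) = 7.16 m/s.
Bernoulli: P₁ + ½ρv₁² + ρg h₁ = P₂ + ½ρv₂² + ρg h₂, so P₂ = P₁ + ½ρ(v₁² − v₂²) − ρg(h₂ − h₁).
P₂ = 39700 + ½·786·(2.46² − 7.16²) − 786·9.8·(−9.22) = 39700 + (-17800) − (-71000) = 93000 Pa.

P₂ = 93.0 kPa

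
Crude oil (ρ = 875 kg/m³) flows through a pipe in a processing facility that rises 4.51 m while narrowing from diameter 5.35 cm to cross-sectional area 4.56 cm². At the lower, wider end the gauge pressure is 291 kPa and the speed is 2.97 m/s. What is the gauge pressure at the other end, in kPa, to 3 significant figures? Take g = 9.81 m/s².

Continuity gives A₁v₁ = A₂v₂, so v₂ = (22.5 cm²)/(4.56 cm²) × 2.97 m/s = 14.6 m/s.
Applying Bernoulli between the two ends and solving for P₂: P₂ = P₁ + ½ρ(v₁² − v₂²) − ρgΔh.
P₂ = 291000 + ½·875·(2.97² − 14.6²) − 875·9.81·(+4.51) = 291000 + (-89900) − (38700) = 162000 Pa.

P₂ = 162 kPa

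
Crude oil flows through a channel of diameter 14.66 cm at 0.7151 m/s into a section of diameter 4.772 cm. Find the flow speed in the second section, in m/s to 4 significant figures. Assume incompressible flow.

The volume flow rate is constant, so v₂ = (A₁/A₂)v₁ = (168.8/17.89)·0.7151 = 6.749 m/s.

v₂ ≈ 6.749 m/s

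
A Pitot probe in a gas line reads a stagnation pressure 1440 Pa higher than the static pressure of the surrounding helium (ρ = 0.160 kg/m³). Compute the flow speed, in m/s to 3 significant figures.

v = 134 m/s

Bernoulli between the free stream and the stagnation point: ½ρv² = P_stag − P_static.
v = √(2ΔP/ρ) = √(2·1440/0.160) = 134 m/s.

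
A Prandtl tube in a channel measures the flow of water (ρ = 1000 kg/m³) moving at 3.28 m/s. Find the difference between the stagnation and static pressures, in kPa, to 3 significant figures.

ΔP ≈ 5.38 kPa

Bernoulli between the free stream and the stagnation point: ½ρv² = P_stag − P_static.
ΔP = ½·1000·3.28² = 5380 Pa.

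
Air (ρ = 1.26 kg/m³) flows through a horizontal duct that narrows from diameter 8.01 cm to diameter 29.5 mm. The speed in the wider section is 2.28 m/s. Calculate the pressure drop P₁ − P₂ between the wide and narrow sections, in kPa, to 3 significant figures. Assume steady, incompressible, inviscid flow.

Continuity gives A₁v₁ = A₂v₂, so v₂ = (50.4 cm²)/(6.83 cm²) × 2.28 m/s = 16.8 m/s.
The pipe is horizontal, so Bernoulli reduces to P₁ + ½ρv₁² = P₂ + ½ρv₂².
P₁ − P₂ = ½·1.26·(16.8² − 2.28²) = ½·1.26·277 = 175 Pa.

0.175 kPa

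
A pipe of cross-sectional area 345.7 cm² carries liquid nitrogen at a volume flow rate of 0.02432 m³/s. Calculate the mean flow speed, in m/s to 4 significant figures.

Q = 0.02432 m³/s = 0.02432 m³/s.
v = Q/A = 0.02432 / 0.03457 = 0.7035 m/s.

0.7035 m/s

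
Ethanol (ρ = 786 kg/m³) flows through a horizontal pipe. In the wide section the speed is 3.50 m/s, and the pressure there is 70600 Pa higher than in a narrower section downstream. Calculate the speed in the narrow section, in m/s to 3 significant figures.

Along the level pipe P + ½ρv² is conserved, hence v₂² = v₁² + 2(P₁ − P₂)/ρ.
v₂ = √(3.50² + 2·70600/786) = √(12.2 + 180) = 13.9 m/s.

v₂ ≈ 13.9 m/s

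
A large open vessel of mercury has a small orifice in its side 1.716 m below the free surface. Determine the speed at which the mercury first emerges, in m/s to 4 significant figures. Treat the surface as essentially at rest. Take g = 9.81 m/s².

With the surface at rest and both surface and jet at atmospheric pressure, Bernoulli gives ρg h = ½ρv², so v = √(2gh) = √(2·9.81·1.716) = 5.802 m/s.

v ≈ 5.802 m/s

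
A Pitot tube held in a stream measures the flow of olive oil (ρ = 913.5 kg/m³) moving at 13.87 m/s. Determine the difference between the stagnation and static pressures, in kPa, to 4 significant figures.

At the stagnation point the flow is brought to rest, so Bernoulli gives P_stag − P_static = ½ρv².
ΔP = ½·913.5·13.87² = 87870 Pa.

ΔP ≈ 87.87 kPa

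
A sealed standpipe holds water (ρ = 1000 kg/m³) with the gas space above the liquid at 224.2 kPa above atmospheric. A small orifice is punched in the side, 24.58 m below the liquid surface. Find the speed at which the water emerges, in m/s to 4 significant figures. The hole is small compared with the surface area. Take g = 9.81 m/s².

v = 30.51 m/s

Take point 1 at the surface (v₁ ≈ 0) and point 2 at the hole (at atmospheric pressure). Bernoulli: P₁ + ρg h = P_atm + ½ρv₂².
With P₁ − P_atm = 224200 Pa, v₂ = √(2gh + 2ΔP/ρ) = √(2·9.81·24.58 + 2·224200/1000) = 30.51 m/s.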